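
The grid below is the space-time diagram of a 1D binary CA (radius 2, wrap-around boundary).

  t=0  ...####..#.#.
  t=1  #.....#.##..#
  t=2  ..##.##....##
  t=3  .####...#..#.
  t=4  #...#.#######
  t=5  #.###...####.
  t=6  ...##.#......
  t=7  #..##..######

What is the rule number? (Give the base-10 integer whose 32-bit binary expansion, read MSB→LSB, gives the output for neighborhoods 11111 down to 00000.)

  #####|#  b31=1 t=4,i=8
  ####.|.  b30=0 t=0,i=5
  ###.#|.  b29=0 t=5,i=11
  ###..|#  b28=1 t=0,i=6
  ##.##|#  b27=1 t=2,i=4
  ##.#.|.  b26=0 t=5,i=12
  ##..#|.  b25=0 t=0,i=7
  ##...|.  b24=0 t=1,i=1
  #.###|.  b23=0 t=4,i=6
  #.##.|.  b22=0 t=1,i=8
  #.#.#|.  b21=0 t=5,i=0
  #.#..|.  b20=0 t=0,i=11
  #..##|#  b19=1 t=1,i=11
  #..#.|#  b18=1 t=0,i=8
  #...#|#  b17=1 t=3,i=6
  #....|#  b16=1 t=0,i=0
  .####|.  b15=0 t=0,i=4
  .###.|#  b14=1 t=5,i=3
  .##.#|#  b13=1 t=2,i=3
  .##..|.  b12=0 t=1,i=0
  .#.##|.  b11=0 t=1,i=7
  .#.#.|.  b10=0 t=0,i=10
  .#..#|#  b9=1 t=3,i=9
  .#...|#  b8=1 t=0,i=12
  ..###|.  b7=0 t=0,i=3
  ..##.|#  b6=1 t=1,i=12
  ..#.#|#  b5=1 t=0,i=9
  ..#..|#  b4=1 t=3,i=8
  ...##|.  b3=0 t=0,i=2
  ...#.|#  b2=1 t=1,i=5
  ....#|.  b1=0 t=0,i=1
  .....|#  b0=1 t=1,i=3
  bits 10011000000011110110001101110101 = 2551145333

2551145333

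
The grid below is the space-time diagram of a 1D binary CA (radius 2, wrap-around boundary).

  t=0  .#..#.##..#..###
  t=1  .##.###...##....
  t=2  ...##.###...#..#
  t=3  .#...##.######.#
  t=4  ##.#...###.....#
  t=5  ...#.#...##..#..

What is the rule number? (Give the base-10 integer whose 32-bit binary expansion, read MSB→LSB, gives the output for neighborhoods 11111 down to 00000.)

  #####|.  b31=0 t=3,i=10
  ####.|.  b30=0 t=3,i=12
  ###.#|.  b29=0 t=0,i=15
  ###..|#  b28=1 t=1,i=6
  ##.##|#  b27=1 t=1,i=3
  ##.#.|.  b26=0 t=0,i=0
  ##..#|.  b25=0 t=0,i=8
  ##...|#  b24=1 t=1,i=7
  #.###|#  b23=1 t=1,i=4
  #.##.|#  b22=1 t=0,i=6
  #.#.#|#  b21=1 t=3,i=15
  #.#..|#  b20=1 t=0,i=1
  #..##|.  b19=0 t=0,i=12
  #..#.|.  b18=0 t=0,i=3
  #...#|#  b17=1 t=1,i=8
  #....|.  b16=0 t=1,i=13
  .####|#  b15=1 t=3,i=9
  .###.|.  b14=0 t=0,i=14
  .##.#|.  b13=0 t=1,i=2
  .##..|.  b12=0 t=0,i=7
  .#.##|#  b11=1 t=0,i=5
  .#.#.|#  b10=1 t=3,i=0
  .#..#|#  b9=1 t=0,i=2
  .#...|.  b8=0 t=2,i=0
  ..###|.  b7=0 t=0,i=13
  ..##.|.  b6=0 t=1,i=1
  ..#.#|#  b5=1 t=0,i=4
  ..#..|#  b4=1 t=0,i=10
  ...##|.  b3=0 t=1,i=0
  ...#.|#  b2=1 t=2,i=11
  ....#|#  b1=1 t=1,i=15
  .....|.  b0=0 t=1,i=14
  bits 00011001111100101000111000110110 = 435326518

435326518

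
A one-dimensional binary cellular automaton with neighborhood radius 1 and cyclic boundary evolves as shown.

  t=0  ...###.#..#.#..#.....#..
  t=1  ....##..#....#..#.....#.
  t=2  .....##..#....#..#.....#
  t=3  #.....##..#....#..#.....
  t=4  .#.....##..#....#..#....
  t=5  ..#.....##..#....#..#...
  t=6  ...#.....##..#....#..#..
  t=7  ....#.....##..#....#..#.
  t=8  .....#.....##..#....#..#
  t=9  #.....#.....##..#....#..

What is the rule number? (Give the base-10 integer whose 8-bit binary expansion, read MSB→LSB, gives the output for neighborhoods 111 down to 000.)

208

  ###|#  b7=1 t=0,i=4
  ##.|#  b6=1 t=0,i=5
  #.#|.  b5=0 t=0,i=6
  #..|#  b4=1 t=0,i=8
  .##|.  b3=0 t=0,i=3
  .#.|.  b2=0 t=0,i=7
  ..#|.  b1=0 t=0,i=2
  ...|.  b0=0 t=0,i=0
  bits 11010000 = 208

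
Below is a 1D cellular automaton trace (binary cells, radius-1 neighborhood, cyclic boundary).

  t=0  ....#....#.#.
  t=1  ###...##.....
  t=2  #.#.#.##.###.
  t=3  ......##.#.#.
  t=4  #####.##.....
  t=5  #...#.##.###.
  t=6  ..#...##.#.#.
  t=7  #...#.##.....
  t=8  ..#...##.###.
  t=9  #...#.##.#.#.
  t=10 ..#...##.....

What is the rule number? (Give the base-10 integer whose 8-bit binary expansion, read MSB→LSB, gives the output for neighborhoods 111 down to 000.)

  ###|.  b7=0 t=1,i=1
  ##.|#  b6=1 t=1,i=2
  #.#|.  b5=0 t=0,i=10
  #..|.  b4=0 t=0,i=5
  .##|#  b3=1 t=1,i=0
  .#.|.  b2=0 t=0,i=4
  ..#|.  b1=0 t=0,i=3
  ...|#  b0=1 t=0,i=0
  bits 01001001 = 73

73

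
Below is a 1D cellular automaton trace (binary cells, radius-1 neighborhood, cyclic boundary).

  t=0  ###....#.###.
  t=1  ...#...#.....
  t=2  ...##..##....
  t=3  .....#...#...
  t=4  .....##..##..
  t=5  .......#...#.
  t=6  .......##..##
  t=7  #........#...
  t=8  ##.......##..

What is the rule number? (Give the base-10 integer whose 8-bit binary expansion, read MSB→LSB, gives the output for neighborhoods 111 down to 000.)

20

  nb ###: next=.  (t=0,i=1, bit7=0)
  nb ##.: next=.  (t=0,i=2, bit6=0)
  nb #.#: next=.  (t=0,i=8, bit5=0)
  nb #..: next=#  (t=0,i=3, bit4=1)
  nb .##: next=.  (t=0,i=0, bit3=0)
  nb .#.: next=#  (t=0,i=7, bit2=1)
  nb ..#: next=.  (t=0,i=6, bit1=0)
  nb ...: next=.  (t=0,i=4, bit0=0)
  bits 00010100 = 20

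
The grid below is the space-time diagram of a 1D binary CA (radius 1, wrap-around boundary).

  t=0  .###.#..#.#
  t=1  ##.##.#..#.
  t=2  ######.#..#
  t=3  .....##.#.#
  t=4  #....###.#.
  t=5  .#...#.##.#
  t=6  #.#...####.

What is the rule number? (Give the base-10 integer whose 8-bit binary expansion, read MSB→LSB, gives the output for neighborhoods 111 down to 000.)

  ###|.  b7=0 t=0,i=2
  ##.|#  b6=1 t=0,i=3
  #.#|#  b5=1 t=0,i=0
  #..|#  b4=1 t=0,i=6
  .##|#  b3=1 t=0,i=1
  .#.|.  b2=0 t=0,i=5
  ..#|.  b1=0 t=0,i=7
  ...|.  b0=0 t=3,i=1
  bits 01111000 = 120

120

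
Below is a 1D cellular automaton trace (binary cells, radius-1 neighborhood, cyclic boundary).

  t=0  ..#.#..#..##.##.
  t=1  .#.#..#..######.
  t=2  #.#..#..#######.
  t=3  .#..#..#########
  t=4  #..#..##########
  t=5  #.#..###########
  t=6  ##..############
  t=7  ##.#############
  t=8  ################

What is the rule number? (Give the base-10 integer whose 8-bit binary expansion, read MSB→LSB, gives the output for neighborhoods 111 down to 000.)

234

  ###|#  b7=1 t=1,i=10
  ##.|#  b6=1 t=0,i=11
  #.#|#  b5=1 t=0,i=3
  #..|.  b4=0 t=0,i=5
  .##|#  b3=1 t=0,i=10
  .#.|.  b2=0 t=0,i=2
  ..#|#  b1=1 t=0,i=1
  ...|.  b0=0 t=0,i=0
  bits 11101010 = 234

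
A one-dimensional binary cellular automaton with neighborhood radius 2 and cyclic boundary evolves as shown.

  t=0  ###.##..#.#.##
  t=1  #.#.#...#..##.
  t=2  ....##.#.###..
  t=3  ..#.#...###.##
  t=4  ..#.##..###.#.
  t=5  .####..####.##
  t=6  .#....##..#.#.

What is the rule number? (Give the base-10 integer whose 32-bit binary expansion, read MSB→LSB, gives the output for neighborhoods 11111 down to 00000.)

  ##### -> #   bit 31 = 1  t=0,i=0
  ####. -> .   bit 30 = 0  t=0,i=1
  ###.# -> #   bit 29 = 1  t=0,i=2
  ###.. -> .   bit 28 = 0  t=2,i=11
  ##.## -> .   bit 27 = 0  t=0,i=3
  ##.#. -> .   bit 26 = 0  t=1,i=13
  ##..# -> .   bit 25 = 0  t=0,i=6
  ##... -> #   bit 24 = 1  t=2,i=12
  #.### -> #   bit 23 = 1  t=0,i=12
  #.##. -> #   bit 22 = 1  t=0,i=4
  #.#.# -> .   bit 21 = 0  t=0,i=10
  #.#.. -> #   bit 20 = 1  t=1,i=4
  #..## -> #   bit 19 = 1  t=1,i=10
  #..#. -> .   bit 18 = 0  t=0,i=7
  #...# -> .   bit 17 = 0  t=1,i=6
  #.... -> #   bit 16 = 1  t=2,i=13
  .#### -> .   bit 15 = 0  t=0,i=13
  .###. -> #   bit 14 = 1  t=2,i=10
  .##.# -> .   bit 13 = 0  t=1,i=12
  .##.. -> .   bit 12 = 0  t=0,i=5
  .#.## -> #   bit 11 = 1  t=0,i=11
  .#.#. -> .   bit 10 = 0  t=0,i=9
  .#..# -> #   bit 9 = 1  t=1,i=9
  .#... -> #   bit 8 = 1  t=1,i=5
  ..### -> #   bit 7 = 1  t=3,i=8
  ..##. -> #   bit 6 = 1  t=1,i=11
  ..#.# -> #   bit 5 = 1  t=0,i=8
  ..#.. -> .   bit 4 = 0  t=1,i=8
  ...## -> .   bit 3 = 0  t=2,i=3
  ...#. -> #   bit 2 = 1  t=1,i=7
  ....# -> #   bit 1 = 1  t=2,i=2
  ..... -> .   bit 0 = 0  t=2,i=0
  bits 10100001110110010100101111100110 = 2715372518

2715372518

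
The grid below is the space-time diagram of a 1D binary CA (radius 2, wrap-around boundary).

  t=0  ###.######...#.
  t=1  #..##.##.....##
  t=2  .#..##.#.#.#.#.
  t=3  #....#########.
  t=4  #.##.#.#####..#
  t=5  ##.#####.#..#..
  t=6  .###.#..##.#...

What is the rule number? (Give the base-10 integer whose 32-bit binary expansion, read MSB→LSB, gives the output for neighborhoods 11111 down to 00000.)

  nb #####: next=#  (t=0,i=6, bit31=1)
  nb ####.: next=.  (t=0,i=8, bit30=0)
  nb ###.#: next=.  (t=0,i=2, bit29=0)
  nb ###..: next=.  (t=0,i=9, bit28=0)
  nb ##.##: next=#  (t=0,i=3, bit27=1)
  nb ##.#.: next=#  (t=2,i=6, bit26=1)
  nb ##..#: next=#  (t=1,i=1, bit25=1)
  nb ##...: next=.  (t=0,i=10, bit24=0)
  nb #.###: next=#  (t=0,i=0, bit23=1)
  nb #.##.: next=.  (t=1,i=6, bit22=0)
  nb #.#.#: next=#  (t=2,i=7, bit21=1)
  nb #.#..: next=#  (t=2,i=13, bit20=1)
  nb #..##: next=.  (t=1,i=2, bit19=0)
  nb #..#.: next=#  (t=2,i=0, bit18=1)
  nb #...#: next=.  (t=0,i=11, bit17=0)
  nb #....: next=#  (t=1,i=9, bit16=1)
  nb .####: next=.  (t=0,i=5, bit15=0)
  nb .###.: next=.  (t=0,i=1, bit14=0)
  nb .##.#: next=#  (t=1,i=4, bit13=1)
  nb .##..: next=#  (t=1,i=7, bit12=1)
  nb .#.##: next=#  (t=0,i=14, bit11=1)
  nb .#.#.: next=#  (t=2,i=8, bit10=1)
  nb .#..#: next=.  (t=2,i=2, bit9=0)
  nb .#...: next=.  (t=3,i=1, bit8=0)
  nb ..###: next=#  (t=1,i=13, bit7=1)
  nb ..##.: next=.  (t=1,i=3, bit6=0)
  nb ..#.#: next=#  (t=0,i=13, bit5=1)
  nb ..#..: next=.  (t=2,i=1, bit4=0)
  nb ...##: next=.  (t=1,i=12, bit3=0)
  nb ...#.: next=.  (t=0,i=12, bit2=0)
  nb ....#: next=#  (t=1,i=11, bit1=1)
  nb .....: next=.  (t=1,i=10, bit0=0)
  bits 10001110101101010011110010100010 = 2394242210

2394242210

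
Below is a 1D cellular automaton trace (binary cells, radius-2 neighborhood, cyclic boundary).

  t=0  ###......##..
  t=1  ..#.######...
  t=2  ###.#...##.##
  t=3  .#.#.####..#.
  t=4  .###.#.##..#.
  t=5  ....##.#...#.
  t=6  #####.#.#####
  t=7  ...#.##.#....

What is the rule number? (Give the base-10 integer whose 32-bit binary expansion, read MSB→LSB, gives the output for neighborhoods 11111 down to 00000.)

1424164223

  nb #####: next=.  (t=1,i=6, bit31=0)
  nb ####.: next=#  (t=1,i=8, bit30=1)
  nb ###.#: next=.  (t=2,i=2, bit29=0)
  nb ###..: next=#  (t=0,i=2, bit28=1)
  nb ##.##: next=.  (t=2,i=10, bit27=0)
  nb ##.#.: next=#  (t=2,i=3, bit26=1)
  nb ##..#: next=.  (t=0,i=11, bit25=0)
  nb ##...: next=.  (t=0,i=3, bit24=0)
  nb #.###: next=#  (t=1,i=4, bit23=1)
  nb #.##.: next=#  (t=4,i=7, bit22=1)
  nb #.#.#: next=#  (t=3,i=3, bit21=1)
  nb #.#..: next=.  (t=2,i=4, bit20=0)
  nb #..##: next=.  (t=0,i=12, bit19=0)
  nb #..#.: next=.  (t=3,i=0, bit18=0)
  nb #...#: next=#  (t=2,i=6, bit17=1)
  nb #....: next=#  (t=0,i=4, bit16=1)
  nb .####: next=.  (t=1,i=5, bit15=0)
  nb .###.: next=.  (t=0,i=1, bit14=0)
  nb .##.#: next=.  (t=2,i=9, bit13=0)
  nb .##..: next=.  (t=0,i=10, bit12=0)
  nb .#.##: next=.  (t=1,i=3, bit11=0)
  nb .#.#.: next=#  (t=3,i=2, bit10=1)
  nb .#..#: next=.  (t=3,i=12, bit9=0)
  nb .#...: next=#  (t=2,i=5, bit8=1)
  nb ..###: next=.  (t=0,i=0, bit7=0)
  nb ..##.: next=#  (t=0,i=9, bit6=1)
  nb ..#.#: next=#  (t=1,i=2, bit5=1)
  nb ..#..: next=#  (t=3,i=11, bit4=1)
  nb ...##: next=#  (t=0,i=8, bit3=1)
  nb ...#.: next=#  (t=1,i=1, bit2=1)
  nb ....#: next=#  (t=0,i=7, bit1=1)
  nb .....: next=#  (t=0,i=5, bit0=1)
  bits 01010100111000110000010101111111 = 1424164223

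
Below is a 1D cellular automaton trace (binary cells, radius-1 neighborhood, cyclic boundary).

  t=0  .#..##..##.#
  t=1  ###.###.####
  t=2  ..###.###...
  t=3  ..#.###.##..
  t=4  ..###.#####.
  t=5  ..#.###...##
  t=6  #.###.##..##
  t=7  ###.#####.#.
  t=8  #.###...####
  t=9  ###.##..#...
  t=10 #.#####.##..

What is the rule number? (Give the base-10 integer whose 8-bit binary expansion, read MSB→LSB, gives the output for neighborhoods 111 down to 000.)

  ### -> .   bit 7 = 0  t=1,i=0
  ##. -> #   bit 6 = 1  t=0,i=5
  #.# -> #   bit 5 = 1  t=0,i=0
  #.. -> #   bit 4 = 1  t=0,i=2
  .## -> #   bit 3 = 1  t=0,i=4
  .#. -> #   bit 2 = 1  t=0,i=1
  ..# -> .   bit 1 = 0  t=0,i=3
  ... -> .   bit 0 = 0  t=2,i=0
  bits 01111100 = 124

124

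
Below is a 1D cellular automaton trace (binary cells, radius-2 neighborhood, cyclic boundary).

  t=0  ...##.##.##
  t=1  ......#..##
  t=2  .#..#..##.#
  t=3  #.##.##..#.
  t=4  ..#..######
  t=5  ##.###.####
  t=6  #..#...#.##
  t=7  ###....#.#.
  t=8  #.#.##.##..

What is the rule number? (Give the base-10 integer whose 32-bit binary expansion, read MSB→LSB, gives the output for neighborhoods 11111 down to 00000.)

3603764898

  [31] ##### => #  t=4,i=7
  [30] ####. => #  t=4,i=9
  [29] ###.# => .  t=5,i=1
  [28] ###.. => #  t=4,i=10
  [27] ##.## => .  t=0,i=5
  [26] ##.#. => #  t=2,i=9
  [25] ##..# => #  t=3,i=7
  [24] ##... => .  t=0,i=0
  [23] #.### => #  t=5,i=3
  [22] #.##. => #  t=0,i=6
  [21] #.#.# => .  t=2,i=10
  [20] #.#.. => .  t=2,i=1
  [19] #..## => #  t=1,i=8
  [18] #..#. => #  t=2,i=3
  [17] #...# => .  t=0,i=1
  [16] #.... => #  t=1,i=1
  [15] .#### => .  t=4,i=6
  [14] .###. => .  t=5,i=4
  [13] .##.# => .  t=0,i=4
  [12] .##.. => #  t=0,i=10
  [11] .#.## => .  t=3,i=1
  [10] .#.#. => #  t=2,i=0
  [9] .#..# => #  t=1,i=7
  [8] .#... => .  t=6,i=4
  [7] ..### => #  t=4,i=5
  [6] ..##. => .  t=0,i=3
  [5] ..#.# => #  t=3,i=9
  [4] ..#.. => .  t=1,i=6
  [3] ...## => .  t=0,i=2
  [2] ...#. => .  t=1,i=5
  [1] ....# => #  t=1,i=4
  [0] ..... => .  t=1,i=2
  bits 11010110110011010001011010100010 = 3603764898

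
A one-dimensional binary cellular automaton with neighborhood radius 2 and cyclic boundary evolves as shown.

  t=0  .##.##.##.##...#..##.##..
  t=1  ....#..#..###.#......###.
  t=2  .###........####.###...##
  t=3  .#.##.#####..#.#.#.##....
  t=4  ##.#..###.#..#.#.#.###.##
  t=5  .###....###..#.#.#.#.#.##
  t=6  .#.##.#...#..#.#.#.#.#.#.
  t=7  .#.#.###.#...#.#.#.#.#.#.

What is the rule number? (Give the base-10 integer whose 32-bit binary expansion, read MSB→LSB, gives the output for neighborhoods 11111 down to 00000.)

3052441895

  ##### -> #   bit 31 = 1  t=3,i=8
  ####. -> .   bit 30 = 0  t=2,i=14
  ###.# -> #   bit 29 = 1  t=1,i=12
  ###.. -> #   bit 28 = 1  t=1,i=23
  ##.## -> .   bit 27 = 0  t=0,i=3
  ##.#. -> #   bit 26 = 1  t=1,i=13
  ##..# -> .   bit 25 = 0  t=3,i=11
  ##... -> #   bit 24 = 1  t=0,i=12
  #.### -> #   bit 23 = 1  t=2,i=1
  #.##. -> #   bit 22 = 1  t=0,i=4
  #.#.# -> #   bit 21 = 1  t=3,i=15
  #.#.. -> #   bit 20 = 1  t=1,i=14
  #..## -> .   bit 19 = 0  t=0,i=17
  #..#. -> .   bit 18 = 0  t=1,i=6
  #...# -> .   bit 17 = 0  t=0,i=13
  #.... -> .   bit 16 = 0  t=1,i=0
  .#### -> #   bit 15 = 1  t=2,i=13
  .###. -> .   bit 14 = 0  t=1,i=11
  .##.# -> .   bit 13 = 0  t=0,i=2
  .##.. -> #   bit 12 = 1  t=0,i=11
  .#.## -> .   bit 11 = 0  t=3,i=2
  .#.#. -> .   bit 10 = 0  t=3,i=14
  .#..# -> .   bit 9 = 0  t=0,i=16
  .#... -> #   bit 8 = 1  t=1,i=15
  ..### -> .   bit 7 = 0  t=1,i=10
  ..##. -> .   bit 6 = 0  t=0,i=1
  ..#.# -> #   bit 5 = 1  t=3,i=1
  ..#.. -> .   bit 4 = 0  t=0,i=15
  ...## -> .   bit 3 = 0  t=0,i=0
  ...#. -> #   bit 2 = 1  t=0,i=14
  ....# -> #   bit 1 = 1  t=1,i=2
  ..... -> #   bit 0 = 1  t=1,i=1
  bits 10110101111100001001000100100111 = 3052441895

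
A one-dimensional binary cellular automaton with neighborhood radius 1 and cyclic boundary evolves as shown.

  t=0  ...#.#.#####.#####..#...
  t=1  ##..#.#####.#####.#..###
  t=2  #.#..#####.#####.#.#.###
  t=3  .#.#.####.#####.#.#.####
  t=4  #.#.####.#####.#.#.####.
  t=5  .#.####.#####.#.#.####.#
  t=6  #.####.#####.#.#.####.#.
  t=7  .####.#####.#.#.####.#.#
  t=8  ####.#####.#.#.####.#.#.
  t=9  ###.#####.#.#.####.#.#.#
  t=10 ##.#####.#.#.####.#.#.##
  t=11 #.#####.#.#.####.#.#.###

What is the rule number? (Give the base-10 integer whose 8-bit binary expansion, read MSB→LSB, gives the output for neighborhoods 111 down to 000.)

  ### -> #   bit 7 = 1  t=0,i=8
  ##. -> .   bit 6 = 0  t=0,i=11
  #.# -> #   bit 5 = 1  t=0,i=4
  #.. -> #   bit 4 = 1  t=0,i=18
  .## -> #   bit 3 = 1  t=0,i=7
  .#. -> .   bit 2 = 0  t=0,i=3
  ..# -> .   bit 1 = 0  t=0,i=2
  ... -> #   bit 0 = 1  t=0,i=0
  bits 10111001 = 185

185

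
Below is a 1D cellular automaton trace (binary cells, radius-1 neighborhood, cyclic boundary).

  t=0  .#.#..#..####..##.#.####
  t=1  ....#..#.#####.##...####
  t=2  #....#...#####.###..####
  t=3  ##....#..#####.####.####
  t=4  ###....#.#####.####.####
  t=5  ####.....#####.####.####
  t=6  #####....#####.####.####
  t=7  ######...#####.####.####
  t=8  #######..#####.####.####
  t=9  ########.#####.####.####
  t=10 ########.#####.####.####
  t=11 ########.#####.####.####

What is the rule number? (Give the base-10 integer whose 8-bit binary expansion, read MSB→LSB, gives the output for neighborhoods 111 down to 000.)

  [7] ### => #  t=0,i=10
  [6] ##. => #  t=0,i=12
  [5] #.# => .  t=0,i=0
  [4] #.. => #  t=0,i=4
  [3] .## => #  t=0,i=9
  [2] .#. => .  t=0,i=1
  [1] ..# => .  t=0,i=5
  [0] ... => .  t=1,i=1
  bits 11011000 = 216

216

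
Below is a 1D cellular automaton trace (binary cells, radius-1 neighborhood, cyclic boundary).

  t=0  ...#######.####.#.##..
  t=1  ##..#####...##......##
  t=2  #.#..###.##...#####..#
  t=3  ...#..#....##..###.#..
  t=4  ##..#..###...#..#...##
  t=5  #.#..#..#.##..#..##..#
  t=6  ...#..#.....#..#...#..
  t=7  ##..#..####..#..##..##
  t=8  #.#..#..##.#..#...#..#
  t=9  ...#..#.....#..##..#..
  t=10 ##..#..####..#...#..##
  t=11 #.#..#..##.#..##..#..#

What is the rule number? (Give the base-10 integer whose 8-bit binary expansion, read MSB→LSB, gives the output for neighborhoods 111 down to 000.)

  nb ###: next=#  (t=0,i=4, bit7=1)
  nb ##.: next=.  (t=0,i=9, bit6=0)
  nb #.#: next=.  (t=0,i=10, bit5=0)
  nb #..: next=#  (t=0,i=20, bit4=1)
  nb .##: next=.  (t=0,i=3, bit3=0)
  nb .#.: next=.  (t=0,i=16, bit2=0)
  nb ..#: next=.  (t=0,i=2, bit1=0)
  nb ...: next=#  (t=0,i=0, bit0=1)
  bits 10010001 = 145

145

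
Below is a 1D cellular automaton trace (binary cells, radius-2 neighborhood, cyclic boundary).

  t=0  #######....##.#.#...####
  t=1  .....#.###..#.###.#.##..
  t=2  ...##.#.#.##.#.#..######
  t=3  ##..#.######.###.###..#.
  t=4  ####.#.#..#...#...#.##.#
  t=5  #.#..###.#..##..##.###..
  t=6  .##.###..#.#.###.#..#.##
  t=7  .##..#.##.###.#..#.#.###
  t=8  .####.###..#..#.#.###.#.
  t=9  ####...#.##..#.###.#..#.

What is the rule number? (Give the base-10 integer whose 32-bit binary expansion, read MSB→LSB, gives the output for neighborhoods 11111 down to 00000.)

1132461190

  #####|.  b31=0 t=0,i=0
  ####.|#  b30=1 t=0,i=5
  ###.#|.  b29=0 t=1,i=16
  ###..|.  b28=0 t=0,i=6
  ##.##|.  b27=0 t=3,i=12
  ##.#.|.  b26=0 t=0,i=13
  ##..#|#  b25=1 t=1,i=10
  ##...|#  b24=1 t=0,i=7
  #.###|.  b23=0 t=1,i=7
  #.##.|#  b22=1 t=1,i=20
  #.#.#|#  b21=1 t=0,i=14
  #.#..|#  b20=1 t=0,i=16
  #..##|#  b19=1 t=2,i=17
  #..#.|#  b18=1 t=1,i=11
  #...#|#  b17=1 t=0,i=18
  #....|#  b16=1 t=0,i=8
  .####|#  b15=1 t=0,i=21
  .###.|#  b14=1 t=1,i=8
  .##.#|#  b13=1 t=0,i=12
  .##..|#  b12=1 t=1,i=21
  .#.##|#  b11=1 t=1,i=6
  .#.#.|#  b10=1 t=0,i=15
  .#..#|.  b9=0 t=2,i=16
  .#...|.  b8=0 t=0,i=17
  ..###|#  b7=1 t=0,i=20
  ..##.|.  b6=0 t=0,i=11
  ..#.#|.  b5=0 t=1,i=5
  ..#..|.  b4=0 t=4,i=10
  ...##|.  b3=0 t=0,i=10
  ...#.|#  b2=1 t=1,i=4
  ....#|#  b1=1 t=0,i=9
  .....|.  b0=0 t=1,i=0
  bits 01000011011111111111110010000110 = 1132461190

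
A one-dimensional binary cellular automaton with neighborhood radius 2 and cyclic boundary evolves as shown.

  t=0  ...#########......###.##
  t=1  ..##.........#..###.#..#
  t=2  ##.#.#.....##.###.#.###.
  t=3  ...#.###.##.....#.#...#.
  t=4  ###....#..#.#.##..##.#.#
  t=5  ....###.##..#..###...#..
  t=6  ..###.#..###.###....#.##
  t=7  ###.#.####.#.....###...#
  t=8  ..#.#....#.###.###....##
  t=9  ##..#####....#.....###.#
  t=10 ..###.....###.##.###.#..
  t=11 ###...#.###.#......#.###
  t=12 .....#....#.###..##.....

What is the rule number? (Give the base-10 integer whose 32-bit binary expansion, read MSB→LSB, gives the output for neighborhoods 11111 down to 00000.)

574428046

  #####|.  b31=0 t=0,i=5
  ####.|.  b30=0 t=0,i=10
  ###.#|#  b29=1 t=0,i=20
  ###..|.  b28=0 t=0,i=11
  ##.##|.  b27=0 t=0,i=21
  ##.#.|.  b26=0 t=1,i=19
  ##..#|#  b25=1 t=4,i=16
  ##...|.  b24=0 t=0,i=0
  #.###|.  b23=0 t=2,i=14
  #.##.|.  b22=0 t=0,i=22
  #.#.#|#  b21=1 t=2,i=3
  #.#..|#  b20=1 t=1,i=20
  #..##|#  b19=1 t=1,i=1
  #..#.|#  b18=1 t=1,i=22
  #...#|.  b17=0 t=0,i=1
  #....|#  b16=1 t=0,i=13
  .####|.  b15=0 t=0,i=4
  .###.|.  b14=0 t=0,i=19
  .##.#|.  b13=0 t=2,i=1
  .##..|#  b12=1 t=0,i=23
  .#.##|.  b11=0 t=2,i=19
  .#.#.|.  b10=0 t=2,i=4
  .#..#|#  b9=1 t=1,i=0
  .#...|#  b8=1 t=2,i=6
  ..###|#  b7=1 t=0,i=3
  ..##.|.  b6=0 t=1,i=2
  ..#.#|.  b5=0 t=3,i=3
  ..#..|.  b4=0 t=1,i=13
  ...##|#  b3=1 t=0,i=2
  ...#.|#  b2=1 t=1,i=12
  ....#|#  b1=1 t=0,i=16
  .....|.  b0=0 t=0,i=14
  bits 00100010001111010001001110001110 = 574428046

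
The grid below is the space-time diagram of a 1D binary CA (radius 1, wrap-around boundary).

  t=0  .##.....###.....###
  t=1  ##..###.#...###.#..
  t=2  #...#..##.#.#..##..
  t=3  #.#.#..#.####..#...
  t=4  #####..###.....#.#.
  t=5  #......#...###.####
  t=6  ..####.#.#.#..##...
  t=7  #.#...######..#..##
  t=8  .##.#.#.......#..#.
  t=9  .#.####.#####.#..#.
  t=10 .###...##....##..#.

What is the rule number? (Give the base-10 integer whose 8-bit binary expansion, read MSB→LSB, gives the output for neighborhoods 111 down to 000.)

45

  [7] ### => .  t=0,i=9
  [6] ##. => .  t=0,i=2
  [5] #.# => #  t=0,i=0
  [4] #.. => .  t=0,i=3
  [3] .## => #  t=0,i=1
  [2] .#. => #  t=1,i=8
  [1] ..# => .  t=0,i=7
  [0] ... => #  t=0,i=4
  bits 00101101 = 45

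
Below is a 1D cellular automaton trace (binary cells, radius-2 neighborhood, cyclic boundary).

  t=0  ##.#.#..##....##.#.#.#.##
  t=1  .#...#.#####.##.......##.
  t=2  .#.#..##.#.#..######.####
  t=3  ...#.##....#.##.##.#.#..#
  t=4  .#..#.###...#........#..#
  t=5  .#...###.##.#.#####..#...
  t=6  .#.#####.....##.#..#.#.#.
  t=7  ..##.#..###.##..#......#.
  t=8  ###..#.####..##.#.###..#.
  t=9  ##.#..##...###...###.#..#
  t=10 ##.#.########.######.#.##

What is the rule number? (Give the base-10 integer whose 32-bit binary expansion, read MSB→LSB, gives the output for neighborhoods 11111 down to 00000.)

2744867033

  ##### -> #   bit 31 = 1  t=1,i=9
  ####. -> .   bit 30 = 0  t=0,i=0
  ###.# -> #   bit 29 = 1  t=0,i=1
  ###.. -> .   bit 28 = 0  t=4,i=8
  ##.## -> .   bit 27 = 0  t=1,i=12
  ##.#. -> .   bit 26 = 0  t=0,i=2
  ##..# -> #   bit 25 = 1  t=1,i=24
  ##... -> #   bit 24 = 1  t=0,i=10
  #.### -> #   bit 23 = 1  t=0,i=23
  #.##. -> .   bit 22 = 0  t=1,i=13
  #.#.# -> .   bit 21 = 0  t=0,i=3
  #.#.. -> #   bit 20 = 1  t=0,i=5
  #..## -> #   bit 19 = 1  t=0,i=7
  #..#. -> .   bit 18 = 0  t=1,i=0
  #...# -> #   bit 17 = 1  t=1,i=3
  #.... -> #   bit 16 = 1  t=0,i=11
  .#### -> .   bit 15 = 0  t=0,i=24
  .###. -> #   bit 14 = 1  t=4,i=7
  .##.# -> .   bit 13 = 0  t=0,i=15
  .##.. -> #   bit 12 = 1  t=0,i=9
  .#.## -> #   bit 11 = 1  t=0,i=22
  .#.#. -> .   bit 10 = 0  t=0,i=4
  .#..# -> .   bit 9 = 0  t=0,i=6
  .#... -> .   bit 8 = 0  t=1,i=2
  ..### -> #   bit 7 = 1  t=2,i=14
  ..##. -> #   bit 6 = 1  t=0,i=8
  ..#.# -> .   bit 5 = 0  t=1,i=5
  ..#.. -> #   bit 4 = 1  t=1,i=1
  ...## -> #   bit 3 = 1  t=0,i=13
  ...#. -> .   bit 2 = 0  t=1,i=4
  ....# -> .   bit 1 = 0  t=0,i=12
  ..... -> #   bit 0 = 1  t=1,i=17
  bits 10100011100110110101100011011001 = 2744867033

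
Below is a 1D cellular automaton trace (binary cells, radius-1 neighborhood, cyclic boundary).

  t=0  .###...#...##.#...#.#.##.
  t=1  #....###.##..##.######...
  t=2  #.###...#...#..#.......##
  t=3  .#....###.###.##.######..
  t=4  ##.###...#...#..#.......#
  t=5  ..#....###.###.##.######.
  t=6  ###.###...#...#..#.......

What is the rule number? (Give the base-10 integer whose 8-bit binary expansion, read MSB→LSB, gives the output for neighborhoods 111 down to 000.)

  ### -> .   bit 7 = 0  t=0,i=2
  ##. -> .   bit 6 = 0  t=0,i=3
  #.# -> #   bit 5 = 1  t=0,i=13
  #.. -> .   bit 4 = 0  t=0,i=4
  .## -> .   bit 3 = 0  t=0,i=1
  .#. -> #   bit 2 = 1  t=0,i=7
  ..# -> #   bit 1 = 1  t=0,i=0
  ... -> #   bit 0 = 1  t=0,i=5
  bits 00100111 = 39

39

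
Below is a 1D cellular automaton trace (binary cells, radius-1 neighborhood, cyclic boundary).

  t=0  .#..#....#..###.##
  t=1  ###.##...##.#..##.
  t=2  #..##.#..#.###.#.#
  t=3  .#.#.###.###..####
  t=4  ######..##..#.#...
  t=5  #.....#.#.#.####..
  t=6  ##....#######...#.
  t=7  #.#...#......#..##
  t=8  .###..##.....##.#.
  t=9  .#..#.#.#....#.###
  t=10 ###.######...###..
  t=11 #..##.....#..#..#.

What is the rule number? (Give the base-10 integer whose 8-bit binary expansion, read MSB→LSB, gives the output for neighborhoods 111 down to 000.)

  ### -> .   bit 7 = 0  t=0,i=13
  ##. -> .   bit 6 = 0  t=0,i=14
  #.# -> #   bit 5 = 1  t=0,i=0
  #.. -> #   bit 4 = 1  t=0,i=2
  .## -> #   bit 3 = 1  t=0,i=12
  .#. -> #   bit 2 = 1  t=0,i=1
  ..# -> .   bit 1 = 0  t=0,i=3
  ... -> .   bit 0 = 0  t=0,i=6
  bits 00111100 = 60

60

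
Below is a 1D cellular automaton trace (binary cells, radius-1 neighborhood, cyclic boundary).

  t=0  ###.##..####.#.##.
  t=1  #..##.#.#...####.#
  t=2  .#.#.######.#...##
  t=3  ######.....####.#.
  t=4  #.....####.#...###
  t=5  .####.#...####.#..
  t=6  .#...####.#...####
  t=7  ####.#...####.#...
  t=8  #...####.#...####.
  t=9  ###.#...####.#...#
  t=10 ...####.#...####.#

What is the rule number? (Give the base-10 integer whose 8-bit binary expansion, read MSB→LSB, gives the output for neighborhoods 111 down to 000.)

61

  nb ###: next=.  (t=0,i=1, bit7=0)
  nb ##.: next=.  (t=0,i=2, bit6=0)
  nb #.#: next=#  (t=0,i=3, bit5=1)
  nb #..: next=#  (t=0,i=6, bit4=1)
  nb .##: next=#  (t=0,i=0, bit3=1)
  nb .#.: next=#  (t=0,i=13, bit2=1)
  nb ..#: next=.  (t=0,i=7, bit1=0)
  nb ...: next=#  (t=1,i=10, bit0=1)
  bits 00111101 = 61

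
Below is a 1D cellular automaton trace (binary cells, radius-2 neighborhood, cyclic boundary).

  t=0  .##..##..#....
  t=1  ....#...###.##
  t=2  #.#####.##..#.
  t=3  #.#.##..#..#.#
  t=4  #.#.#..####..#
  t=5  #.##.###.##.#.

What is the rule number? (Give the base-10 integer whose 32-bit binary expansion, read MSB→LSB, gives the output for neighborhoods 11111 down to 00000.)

3522062231

  nb #####: next=#  (t=2,i=4, bit31=1)
  nb ####.: next=#  (t=2,i=5, bit30=1)
  nb ###.#: next=.  (t=1,i=10, bit29=0)
  nb ###..: next=#  (t=4,i=10, bit28=1)
  nb ##.##: next=.  (t=1,i=11, bit27=0)
  nb ##.#.: next=.  (t=3,i=1, bit26=0)
  nb ##..#: next=.  (t=0,i=3, bit25=0)
  nb ##...: next=#  (t=1,i=0, bit24=1)
  nb #.###: next=#  (t=2,i=2, bit23=1)
  nb #.##.: next=#  (t=1,i=12, bit22=1)
  nb #.#.#: next=#  (t=2,i=0, bit21=1)
  nb #.#..: next=.  (t=4,i=4, bit20=0)
  nb #..##: next=#  (t=0,i=4, bit19=1)
  nb #..#.: next=#  (t=0,i=8, bit18=1)
  nb #...#: next=#  (t=1,i=6, bit17=1)
  nb #....: next=.  (t=0,i=11, bit16=0)
  nb .####: next=.  (t=2,i=3, bit15=0)
  nb .###.: next=#  (t=1,i=9, bit14=1)
  nb .##.#: next=#  (t=3,i=0, bit13=1)
  nb .##..: next=.  (t=0,i=2, bit12=0)
  nb .#.##: next=.  (t=2,i=1, bit11=0)
  nb .#.#.: next=#  (t=2,i=13, bit10=1)
  nb .#..#: next=#  (t=3,i=9, bit9=1)
  nb .#...: next=#  (t=0,i=10, bit8=1)
  nb ..###: next=#  (t=1,i=8, bit7=1)
  nb ..##.: next=.  (t=0,i=1, bit6=0)
  nb ..#.#: next=.  (t=2,i=12, bit5=0)
  nb ..#..: next=#  (t=0,i=9, bit4=1)
  nb ...##: next=.  (t=0,i=0, bit3=0)
  nb ...#.: next=#  (t=1,i=3, bit2=1)
  nb ....#: next=#  (t=0,i=13, bit1=1)
  nb .....: next=#  (t=0,i=12, bit0=1)
  bits 11010001111011100110011110010111 = 3522062231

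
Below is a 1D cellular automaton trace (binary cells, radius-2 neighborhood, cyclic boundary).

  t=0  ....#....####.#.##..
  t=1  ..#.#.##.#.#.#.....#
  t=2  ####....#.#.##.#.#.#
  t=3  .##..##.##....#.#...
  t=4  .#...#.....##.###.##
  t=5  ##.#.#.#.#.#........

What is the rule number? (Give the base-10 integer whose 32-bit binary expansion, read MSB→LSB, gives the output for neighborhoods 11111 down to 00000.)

3289843442

  #####|#  b31=1 t=2,i=1
  ####.|#  b30=1 t=0,i=11
  ###.#|.  b29=0 t=0,i=12
  ###..|.  b28=0 t=2,i=3
  ##.##|.  b27=0 t=3,i=7
  ##.#.|#  b26=1 t=0,i=13
  ##..#|.  b25=0 t=3,i=3
  ##...|.  b24=0 t=0,i=18
  #.###|.  b23=0 t=2,i=19
  #.##.|.  b22=0 t=0,i=16
  #.#.#|.  b21=0 t=0,i=14
  #.#..|#  b20=1 t=1,i=13
  #..##|.  b19=0 t=3,i=4
  #..#.|#  b18=1 t=1,i=1
  #...#|#  b17=1 t=4,i=3
  #....|#  b16=1 t=0,i=6
  .####|.  b15=0 t=0,i=10
  .###.|.  b14=0 t=4,i=15
  .##.#|.  b13=0 t=1,i=7
  .##..|.  b12=0 t=0,i=17
  .#.##|.  b11=0 t=0,i=15
  .#.#.|#  b10=1 t=1,i=3
  .#..#|#  b9=1 t=1,i=0
  .#...|.  b8=0 t=0,i=5
  ..###|#  b7=1 t=0,i=9
  ..##.|#  b6=1 t=3,i=1
  ..#.#|#  b5=1 t=1,i=2
  ..#..|#  b4=1 t=0,i=4
  ...##|.  b3=0 t=0,i=8
  ...#.|.  b2=0 t=0,i=3
  ....#|#  b1=1 t=0,i=2
  .....|.  b0=0 t=0,i=0
  bits 11000100000101110000011011110010 = 3289843442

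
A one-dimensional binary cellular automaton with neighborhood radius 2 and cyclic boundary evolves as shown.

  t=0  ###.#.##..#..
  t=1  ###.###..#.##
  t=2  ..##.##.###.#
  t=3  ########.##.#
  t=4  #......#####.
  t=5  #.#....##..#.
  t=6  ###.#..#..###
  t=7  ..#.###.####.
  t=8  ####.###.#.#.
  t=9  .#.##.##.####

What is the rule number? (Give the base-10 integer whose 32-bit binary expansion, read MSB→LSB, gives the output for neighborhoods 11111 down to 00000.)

947908324

  #####|.  b31=0 t=1,i=0
  ####.|.  b30=0 t=1,i=1
  ###.#|#  b29=1 t=0,i=2
  ###..|#  b28=1 t=1,i=6
  ##.##|#  b27=1 t=1,i=3
  ##.#.|.  b26=0 t=0,i=3
  ##..#|.  b25=0 t=0,i=8
  ##...|.  b24=0 t=7,i=12
  #.###|.  b23=0 t=1,i=4
  #.##.|#  b22=1 t=0,i=6
  #.#.#|#  b21=1 t=0,i=4
  #.#..|#  b20=1 t=2,i=12
  #..##|#  b19=1 t=0,i=12
  #..#.|#  b18=1 t=0,i=9
  #...#|#  b17=1 t=7,i=0
  #....|#  b16=1 t=4,i=2
  .####|#  b15=1 t=1,i=12
  .###.|#  b14=1 t=0,i=1
  .##.#|#  b13=1 t=2,i=3
  .##..|.  b12=0 t=0,i=7
  .#.##|#  b11=1 t=0,i=5
  .#.#.|#  b10=1 t=5,i=1
  .#..#|#  b9=1 t=0,i=11
  .#...|.  b8=0 t=4,i=1
  ..###|#  b7=1 t=0,i=0
  ..##.|#  b6=1 t=2,i=2
  ..#.#|#  b5=1 t=1,i=9
  ..#..|.  b4=0 t=0,i=10
  ...##|.  b3=0 t=4,i=6
  ...#.|#  b2=1 t=7,i=1
  ....#|.  b1=0 t=4,i=5
  .....|.  b0=0 t=4,i=3
  bits 00111000011111111110111011100100 = 947908324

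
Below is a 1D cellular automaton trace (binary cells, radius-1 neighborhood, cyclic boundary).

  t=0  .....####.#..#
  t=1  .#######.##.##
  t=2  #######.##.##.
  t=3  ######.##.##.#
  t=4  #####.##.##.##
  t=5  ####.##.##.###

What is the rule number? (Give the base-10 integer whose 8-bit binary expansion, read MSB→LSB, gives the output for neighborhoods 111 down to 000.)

  ### -> #   bit 7 = 1  t=0,i=6
  ##. -> .   bit 6 = 0  t=0,i=8
  #.# -> #   bit 5 = 1  t=0,i=9
  #.. -> .   bit 4 = 0  t=0,i=0
  .## -> #   bit 3 = 1  t=0,i=5
  .#. -> #   bit 2 = 1  t=0,i=10
  ..# -> #   bit 1 = 1  t=0,i=4
  ... -> #   bit 0 = 1  t=0,i=1
  bits 10101111 = 175

175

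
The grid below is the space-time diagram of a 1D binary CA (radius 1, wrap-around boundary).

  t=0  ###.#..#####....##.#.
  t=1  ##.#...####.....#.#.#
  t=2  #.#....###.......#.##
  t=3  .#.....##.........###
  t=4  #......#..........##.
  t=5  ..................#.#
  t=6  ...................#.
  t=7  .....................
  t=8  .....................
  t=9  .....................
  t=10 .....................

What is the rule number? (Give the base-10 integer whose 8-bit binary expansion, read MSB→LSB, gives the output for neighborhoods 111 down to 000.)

  ###|#  b7=1 t=0,i=1
  ##.|.  b6=0 t=0,i=2
  #.#|#  b5=1 t=0,i=3
  #..|.  b4=0 t=0,i=5
  .##|#  b3=1 t=0,i=0
  .#.|.  b2=0 t=0,i=4
  ..#|.  b1=0 t=0,i=6
  ...|.  b0=0 t=0,i=13
  bits 10101000 = 168

168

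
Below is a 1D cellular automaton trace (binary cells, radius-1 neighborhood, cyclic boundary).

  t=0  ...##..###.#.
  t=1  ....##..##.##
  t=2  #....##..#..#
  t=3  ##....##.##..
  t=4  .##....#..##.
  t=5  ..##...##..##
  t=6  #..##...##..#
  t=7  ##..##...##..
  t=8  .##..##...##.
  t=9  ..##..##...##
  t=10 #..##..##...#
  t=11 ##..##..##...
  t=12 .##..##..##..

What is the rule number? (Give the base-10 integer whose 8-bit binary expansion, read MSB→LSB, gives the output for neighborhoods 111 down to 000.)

212

  [7] ### => #  t=0,i=8
  [6] ##. => #  t=0,i=4
  [5] #.# => .  t=0,i=10
  [4] #.. => #  t=0,i=5
  [3] .## => .  t=0,i=3
  [2] .#. => #  t=0,i=11
  [1] ..# => .  t=0,i=2
  [0] ... => .  t=0,i=0
  bits 11010100 = 212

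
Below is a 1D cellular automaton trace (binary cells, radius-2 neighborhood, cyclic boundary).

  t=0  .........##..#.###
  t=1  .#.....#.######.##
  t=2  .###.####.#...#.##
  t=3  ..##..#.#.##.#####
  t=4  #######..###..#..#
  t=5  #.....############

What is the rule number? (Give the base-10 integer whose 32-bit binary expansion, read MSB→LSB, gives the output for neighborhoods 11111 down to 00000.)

845020150

  #####|.  b31=0 t=1,i=11
  ####.|.  b30=0 t=1,i=13
  ###.#|#  b29=1 t=1,i=14
  ###..|#  b28=1 t=0,i=17
  ##.##|.  b27=0 t=1,i=15
  ##.#.|.  b26=0 t=1,i=0
  ##..#|#  b25=1 t=0,i=11
  ##...|.  b24=0 t=0,i=0
  #.###|.  b23=0 t=0,i=15
  #.##.|#  b22=1 t=1,i=16
  #.#.#|.  b21=0 t=3,i=8
  #.#..|#  b20=1 t=1,i=1
  #..##|#  b19=1 t=3,i=1
  #..#.|#  b18=1 t=0,i=12
  #...#|.  b17=0 t=2,i=12
  #....|#  b16=1 t=0,i=1
  .####|#  b15=1 t=1,i=10
  .###.|#  b14=1 t=0,i=16
  .##.#|#  b13=1 t=1,i=17
  .##..|#  b12=1 t=0,i=10
  .#.##|#  b11=1 t=0,i=14
  .#.#.|.  b10=0 t=3,i=7
  .#..#|#  b9=1 t=4,i=15
  .#...|#  b8=1 t=1,i=2
  ..###|#  b7=1 t=4,i=9
  ..##.|#  b6=1 t=0,i=9
  ..#.#|#  b5=1 t=0,i=13
  ..#..|#  b4=1 t=4,i=14
  ...##|.  b3=0 t=0,i=8
  ...#.|#  b2=1 t=1,i=6
  ....#|#  b1=1 t=0,i=7
  .....|.  b0=0 t=0,i=2
  bits 00110010010111011111101111110110 = 845020150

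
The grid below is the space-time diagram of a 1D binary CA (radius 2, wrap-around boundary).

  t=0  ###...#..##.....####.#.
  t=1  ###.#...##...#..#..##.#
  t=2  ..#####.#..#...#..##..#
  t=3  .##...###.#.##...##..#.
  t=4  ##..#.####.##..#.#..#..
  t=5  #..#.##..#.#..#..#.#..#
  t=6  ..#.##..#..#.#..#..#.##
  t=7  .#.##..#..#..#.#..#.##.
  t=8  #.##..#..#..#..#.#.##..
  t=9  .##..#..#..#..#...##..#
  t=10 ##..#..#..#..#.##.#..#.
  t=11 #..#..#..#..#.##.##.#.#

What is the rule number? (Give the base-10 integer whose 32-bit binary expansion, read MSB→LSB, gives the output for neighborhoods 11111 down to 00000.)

  nb #####: next=.  (t=2,i=4, bit31=0)
  nb ####.: next=.  (t=0,i=18, bit30=0)
  nb ###.#: next=#  (t=0,i=19, bit29=1)
  nb ###..: next=#  (t=0,i=2, bit28=1)
  nb ##.##: next=.  (t=1,i=21, bit27=0)
  nb ##.#.: next=#  (t=0,i=20, bit26=1)
  nb ##..#: next=.  (t=2,i=20, bit25=0)
  nb ##...: next=.  (t=0,i=3, bit24=0)
  nb #.###: next=#  (t=0,i=0, bit23=1)
  nb #.##.: next=#  (t=3,i=12, bit22=1)
  nb #.#.#: next=.  (t=0,i=21, bit21=0)
  nb #.#..: next=#  (t=1,i=4, bit20=1)
  nb #..##: next=#  (t=0,i=8, bit19=1)
  nb #..#.: next=#  (t=1,i=15, bit18=1)
  nb #...#: next=#  (t=0,i=4, bit17=1)
  nb #....: next=.  (t=0,i=12, bit16=0)
  nb .####: next=.  (t=0,i=17, bit15=0)
  nb .###.: next=#  (t=0,i=1, bit14=1)
  nb .##.#: next=.  (t=1,i=20, bit13=0)
  nb .##..: next=.  (t=0,i=10, bit12=0)
  nb .#.##: next=#  (t=0,i=22, bit11=1)
  nb .#.#.: next=.  (t=4,i=16, bit10=0)
  nb .#..#: next=.  (t=0,i=7, bit9=0)
  nb .#...: next=#  (t=1,i=5, bit8=1)
  nb ..###: next=#  (t=0,i=16, bit7=1)
  nb ..##.: next=#  (t=0,i=9, bit6=1)
  nb ..#.#: next=.  (t=4,i=4, bit5=0)
  nb ..#..: next=.  (t=0,i=6, bit4=0)
  nb ...##: next=.  (t=0,i=15, bit3=0)
  nb ...#.: next=.  (t=0,i=5, bit2=0)
  nb ....#: next=.  (t=0,i=14, bit1=0)
  nb .....: next=#  (t=0,i=13, bit0=1)
  bits 00110100110111100100100111000001 = 886983105

886983105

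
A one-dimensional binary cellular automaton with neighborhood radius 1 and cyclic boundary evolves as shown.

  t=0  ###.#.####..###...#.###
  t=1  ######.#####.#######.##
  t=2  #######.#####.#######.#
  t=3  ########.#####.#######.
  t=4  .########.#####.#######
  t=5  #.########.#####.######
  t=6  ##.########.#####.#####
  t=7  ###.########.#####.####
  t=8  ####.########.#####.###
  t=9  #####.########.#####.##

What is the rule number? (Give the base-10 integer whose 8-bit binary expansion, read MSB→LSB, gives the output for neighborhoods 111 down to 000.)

247

  ### -> #   bit 7 = 1  t=0,i=0
  ##. -> #   bit 6 = 1  t=0,i=2
  #.# -> #   bit 5 = 1  t=0,i=3
  #.. -> #   bit 4 = 1  t=0,i=10
  .## -> .   bit 3 = 0  t=0,i=6
  .#. -> #   bit 2 = 1  t=0,i=4
  ..# -> #   bit 1 = 1  t=0,i=11
  ... -> #   bit 0 = 1  t=0,i=16
  bits 11110111 = 247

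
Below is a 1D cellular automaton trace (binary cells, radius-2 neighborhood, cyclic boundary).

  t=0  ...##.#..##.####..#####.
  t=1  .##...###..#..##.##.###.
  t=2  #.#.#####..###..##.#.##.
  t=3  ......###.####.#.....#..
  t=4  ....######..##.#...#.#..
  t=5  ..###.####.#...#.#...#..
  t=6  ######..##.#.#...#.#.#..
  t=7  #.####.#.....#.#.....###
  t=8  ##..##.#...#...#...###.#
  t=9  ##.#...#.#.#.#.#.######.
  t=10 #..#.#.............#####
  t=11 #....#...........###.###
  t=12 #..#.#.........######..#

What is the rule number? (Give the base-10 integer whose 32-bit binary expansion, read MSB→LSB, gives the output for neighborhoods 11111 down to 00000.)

  ##### -> #   bit 31 = 1  t=0,i=20
  ####. -> #   bit 30 = 1  t=0,i=14
  ###.# -> #   bit 29 = 1  t=3,i=8
  ###.. -> #   bit 28 = 1  t=0,i=15
  ##.## -> #   bit 27 = 1  t=0,i=11
  ##.#. -> .   bit 26 = 0  t=0,i=5
  ##..# -> .   bit 25 = 0  t=0,i=16
  ##... -> .   bit 24 = 0  t=0,i=23
  #.### -> .   bit 23 = 0  t=0,i=12
  #.##. -> #   bit 22 = 1  t=1,i=17
  #.#.# -> .   bit 21 = 0  t=2,i=0
  #.#.. -> #   bit 20 = 1  t=0,i=6
  #..## -> #   bit 19 = 1  t=0,i=8
  #..#. -> .   bit 18 = 0  t=1,i=10
  #...# -> #   bit 17 = 1  t=1,i=4
  #.... -> .   bit 16 = 0  t=0,i=0
  .#### -> .   bit 15 = 0  t=0,i=13
  .###. -> #   bit 14 = 1  t=1,i=7
  .##.# -> .   bit 13 = 0  t=0,i=4
  .##.. -> #   bit 12 = 1  t=1,i=2
  .#.## -> .   bit 11 = 0  t=2,i=3
  .#.#. -> .   bit 10 = 0  t=2,i=1
  .#..# -> #   bit 9 = 1  t=0,i=7
  .#... -> .   bit 8 = 0  t=3,i=16
  ..### -> #   bit 7 = 1  t=0,i=18
  ..##. -> .   bit 6 = 0  t=0,i=3
  ..#.# -> .   bit 5 = 0  t=4,i=19
  ..#.. -> #   bit 4 = 1  t=1,i=11
  ...## -> #   bit 3 = 1  t=0,i=2
  ...#. -> .   bit 2 = 0  t=3,i=20
  ....# -> #   bit 1 = 1  t=0,i=1
  ..... -> .   bit 0 = 0  t=3,i=0
  bits 11111000010110100101001010011010 = 4166668954

4166668954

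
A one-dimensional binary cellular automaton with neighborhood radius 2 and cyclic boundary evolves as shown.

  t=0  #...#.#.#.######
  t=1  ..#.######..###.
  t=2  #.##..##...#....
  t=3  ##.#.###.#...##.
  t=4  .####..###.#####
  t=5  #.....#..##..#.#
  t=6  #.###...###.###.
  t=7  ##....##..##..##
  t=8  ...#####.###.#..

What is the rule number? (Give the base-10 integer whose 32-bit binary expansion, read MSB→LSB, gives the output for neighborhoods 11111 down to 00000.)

2889825387

  #####|#  b31=1 t=0,i=12
  ####.|.  b30=0 t=0,i=15
  ###.#|#  b29=1 t=3,i=7
  ###..|.  b28=0 t=0,i=0
  ##.##|#  b27=1 t=3,i=15
  ##.#.|#  b26=1 t=3,i=2
  ##..#|.  b25=0 t=1,i=10
  ##...|.  b24=0 t=0,i=1
  #.###|.  b23=0 t=0,i=10
  #.##.|.  b22=0 t=2,i=2
  #.#.#|#  b21=1 t=0,i=6
  #.#..|#  b20=1 t=3,i=9
  #..##|#  b19=1 t=1,i=11
  #..#.|#  b18=1 t=5,i=12
  #...#|#  b17=1 t=0,i=2
  #....|#  b16=1 t=2,i=13
  .####|.  b15=0 t=0,i=11
  .###.|.  b14=0 t=1,i=13
  .##.#|#  b13=1 t=3,i=1
  .##..|#  b12=1 t=2,i=3
  .#.##|#  b11=1 t=0,i=9
  .#.#.|#  b10=1 t=0,i=5
  .#..#|.  b9=0 t=5,i=7
  .#...|.  b8=0 t=2,i=12
  ..###|.  b7=0 t=1,i=12
  ..##.|#  b6=1 t=2,i=6
  ..#.#|#  b5=1 t=0,i=4
  ..#..|.  b4=0 t=2,i=11
  ...##|#  b3=1 t=3,i=12
  ...#.|.  b2=0 t=0,i=3
  ....#|#  b1=1 t=2,i=14
  .....|#  b0=1 t=5,i=3
  bits 10101100001111110011110001101011 = 2889825387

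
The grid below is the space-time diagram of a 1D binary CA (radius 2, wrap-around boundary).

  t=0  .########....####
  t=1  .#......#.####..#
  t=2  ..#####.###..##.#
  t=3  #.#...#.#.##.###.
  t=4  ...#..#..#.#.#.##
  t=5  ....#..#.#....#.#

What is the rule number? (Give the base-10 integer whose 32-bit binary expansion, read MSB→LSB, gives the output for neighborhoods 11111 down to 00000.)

914439147

  ##### -> .   bit 31 = 0  t=0,i=3
  ####. -> .   bit 30 = 0  t=0,i=7
  ###.# -> #   bit 29 = 1  t=0,i=16
  ###.. -> #   bit 28 = 1  t=0,i=8
  ##.## -> .   bit 27 = 0  t=0,i=0
  ##.#. -> #   bit 26 = 1  t=2,i=15
  ##..# -> #   bit 25 = 1  t=1,i=14
  ##... -> .   bit 24 = 0  t=0,i=9
  #.### -> #   bit 23 = 1  t=0,i=1
  #.##. -> .   bit 22 = 0  t=3,i=10
  #.#.# -> .   bit 21 = 0  t=3,i=0
  #.#.. -> .   bit 20 = 0  t=1,i=1
  #..## -> .   bit 19 = 0  t=2,i=1
  #..#. -> .   bit 18 = 0  t=1,i=15
  #...# -> .   bit 17 = 0  t=3,i=4
  #.... -> #   bit 16 = 1  t=0,i=10
  .#### -> .   bit 15 = 0  t=0,i=2
  .###. -> .   bit 14 = 0  t=2,i=9
  .##.# -> #   bit 13 = 1  t=2,i=14
  .##.. -> #   bit 12 = 1  t=4,i=16
  .#.## -> #   bit 11 = 1  t=1,i=9
  .#.#. -> .   bit 10 = 0  t=1,i=0
  .#..# -> #   bit 9 = 1  t=2,i=0
  .#... -> #   bit 8 = 1  t=1,i=2
  ..### -> #   bit 7 = 1  t=0,i=13
  ..##. -> #   bit 6 = 1  t=2,i=13
  ..#.# -> #   bit 5 = 1  t=1,i=8
  ..#.. -> .   bit 4 = 0  t=4,i=3
  ...## -> #   bit 3 = 1  t=0,i=12
  ...#. -> .   bit 2 = 0  t=1,i=7
  ....# -> #   bit 1 = 1  t=0,i=11
  ..... -> #   bit 0 = 1  t=1,i=4
  bits 00110110100000010011101111101011 = 914439147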